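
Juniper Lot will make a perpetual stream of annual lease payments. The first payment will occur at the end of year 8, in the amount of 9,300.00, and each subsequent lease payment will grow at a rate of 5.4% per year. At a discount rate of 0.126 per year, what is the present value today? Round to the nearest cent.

Value at end of year 7: C₁ / (r − g) = 9,300.00 / (0.126 − 0.054) = 129,166.6667
Discount to today: PV = 129,166.6667 / (1 + 0.126)^7 = 129,166.6667 / 2.294926 = 56,283.58

56283.58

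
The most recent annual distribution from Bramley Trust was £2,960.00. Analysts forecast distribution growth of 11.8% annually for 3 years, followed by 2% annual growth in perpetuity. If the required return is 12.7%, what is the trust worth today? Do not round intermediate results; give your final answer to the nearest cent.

£36285.13

D_1 = 3309.28000
D_2 = 3699.77504
D_3 = 4136.34849
Terminal value at year 3: TV = D_3×(1+g_2)/(r−g_2) = 4219.07546/0.107 = 39430.61182
P_0 = D_1/(1+r)^1 + D_2/(1+r)^2 + D_3/(1+r)^3 + TV/(1+r)^3
    = 2936.36202 + 2912.91281 + 2889.65087 + 27546.20452 = 36285.13022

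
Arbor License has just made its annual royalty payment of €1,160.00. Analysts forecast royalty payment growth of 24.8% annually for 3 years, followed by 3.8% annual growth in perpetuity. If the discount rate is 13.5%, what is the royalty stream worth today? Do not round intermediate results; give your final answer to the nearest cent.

€20722.19

D_1 = 1447.68000
D_2 = 1806.70464
D_3 = 2254.76739
Terminal value at year 3: TV = D_3×(1+g_2)/(r−g_2) = 2340.44855/0.097 = 24128.33558
P_0 = D_1/(1+r)^1 + D_2/(1+r)^2 + D_3/(1+r)^3 + TV/(1+r)^3
    = 1275.48899 + 1402.47600 + 1542.10576 + 16502.12148 = 20722.19223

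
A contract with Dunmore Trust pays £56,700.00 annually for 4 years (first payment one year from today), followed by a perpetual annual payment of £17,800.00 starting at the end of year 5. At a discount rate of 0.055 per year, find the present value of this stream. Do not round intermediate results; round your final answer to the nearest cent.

£459986.70

PV of 4-year annuity: £56,700.00 × [1 − (1+0.055)^−4] / 0.055 = 198742.01190
Perpetuity value at year 4: £17,800.00 / 0.055 = 323636.36364
PV of perpetuity: 323636.36364 / (1+0.055)^4 = 261244.69147
Total PV = 198742.01190 + 261244.69147 = 459986.70337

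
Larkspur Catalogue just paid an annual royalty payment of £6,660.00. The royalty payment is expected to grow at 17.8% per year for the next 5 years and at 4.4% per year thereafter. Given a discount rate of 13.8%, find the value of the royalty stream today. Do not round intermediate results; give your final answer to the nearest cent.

£124895.19

D_1 = 7845.48000
D_2 = 9241.97544
D_3 = 10887.04707
D_4 = 12824.94145
D_5 = 15107.78102
Terminal value at year 5: TV = D_5×(1+g_2)/(r−g_2) = 15772.52339/0.094 = 167792.80201
P_0 = D_1/(1+r)^1 + D_2/(1+r)^2 + D_3/(1+r)^3 + D_4/(1+r)^4 + D_5/(1+r)^5 + TV/(1+r)^5
    = 6894.09490 + 7136.41810 + 7387.25880 + 7646.91641 + 7915.70082 + 87914.80481 = 124895.19384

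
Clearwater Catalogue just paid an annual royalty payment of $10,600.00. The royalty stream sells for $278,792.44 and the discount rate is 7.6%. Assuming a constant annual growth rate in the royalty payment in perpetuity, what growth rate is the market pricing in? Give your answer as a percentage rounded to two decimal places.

3.66%

P = D₀(1+g)/(r−g) ⇒ P(r−g) = D₀(1+g) ⇒ g(P+D₀) = P·r − D₀
g = (P·r − D₀)/(P + D₀) = ($278,792.44×0.076 − $10,600.00) / ($278,792.44 + $10,600.00) = 0.036588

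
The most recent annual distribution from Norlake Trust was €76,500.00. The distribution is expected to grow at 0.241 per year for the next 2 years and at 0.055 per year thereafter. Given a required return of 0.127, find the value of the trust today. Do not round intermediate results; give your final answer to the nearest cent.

€1536177.96

D_1 = 94936.50000
D_2 = 117816.19650
Terminal value at year 2: TV = D_2×(1+g_2)/(r−g_2) = 124296.08731/0.072 = 1726334.54594
P_0 = D_1/(1+r)^1 + D_2/(1+r)^2 + TV/(1+r)^2
    = 84238.24312 + 92759.23666 + 1359180.48162 = 1536177.96140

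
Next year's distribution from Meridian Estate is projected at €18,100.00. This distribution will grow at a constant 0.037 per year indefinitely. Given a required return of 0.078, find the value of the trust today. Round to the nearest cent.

Growing perpetuity: P = D₁ / (r − g) = €18,100.0000 / (0.078 − 0.037) = €441,463.41

€441463.41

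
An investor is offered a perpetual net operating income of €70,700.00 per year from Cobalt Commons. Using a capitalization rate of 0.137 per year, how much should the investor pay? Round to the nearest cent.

Level perpetuity: PV = C / r = €70,700.00 / 0.137 = €516,058.39

€516058.39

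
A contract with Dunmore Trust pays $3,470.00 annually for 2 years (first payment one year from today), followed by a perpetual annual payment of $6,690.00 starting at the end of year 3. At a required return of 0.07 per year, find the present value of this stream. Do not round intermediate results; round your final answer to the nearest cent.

PV of 2-year annuity: $3,470.00 × [1 − (1+0.07)^−2] / 0.07 = 6273.82304
Perpetuity value at year 2: $6,690.00 / 0.07 = 95571.42857
PV of perpetuity: 95571.42857 / (1+0.07)^2 = 83475.78703
Total PV = 6273.82304 + 83475.78703 = 89749.61007

$89749.61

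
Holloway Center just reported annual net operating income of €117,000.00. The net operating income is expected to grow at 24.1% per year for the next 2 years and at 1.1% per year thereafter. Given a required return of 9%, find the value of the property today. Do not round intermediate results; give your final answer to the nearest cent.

D_1 = 145197.00000
D_2 = 180189.47700
Terminal value at year 2: TV = D_2×(1+g_2)/(r−g_2) = 182171.56125/0.079 = 2305969.12971
P_0 = D_1/(1+r)^1 + D_2/(1+r)^2 + TV/(1+r)^2
    = 133208.25688 + 151661.87779 + 1940888.08157 = 2225758.21624

€2225758.22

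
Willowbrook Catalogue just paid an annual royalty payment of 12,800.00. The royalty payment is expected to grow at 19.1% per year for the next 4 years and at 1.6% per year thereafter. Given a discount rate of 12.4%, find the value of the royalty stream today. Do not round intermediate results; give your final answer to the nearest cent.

D_1 = 15244.80000
D_2 = 18156.55680
D_3 = 21624.45915
D_4 = 25754.73085
Terminal value at year 4: TV = D_4×(1+g_2)/(r−g_2) = 26166.80654/0.108 = 242285.24574
P_0 = D_1/(1+r)^1 + D_2/(1+r)^2 + D_3/(1+r)^3 + D_4/(1+r)^4 + TV/(1+r)^4
    = 13562.98932 + 14371.45933 + 15228.12105 + 16135.84713 + 151796.48778 = 211094.90461

211094.90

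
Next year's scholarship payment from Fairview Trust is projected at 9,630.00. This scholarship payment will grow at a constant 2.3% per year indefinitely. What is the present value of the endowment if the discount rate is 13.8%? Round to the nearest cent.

83739.13

Growing perpetuity: P = D₁ / (r − g) = 9,630.0000 / (0.138 − 0.023) = 83,739.13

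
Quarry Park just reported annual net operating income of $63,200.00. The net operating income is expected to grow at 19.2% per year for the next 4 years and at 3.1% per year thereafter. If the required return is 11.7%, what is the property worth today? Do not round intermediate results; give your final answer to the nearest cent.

$1280765.15

D_1 = 75334.40000
D_2 = 89798.60480
D_3 = 107039.93692
D_4 = 127591.60481
Terminal value at year 4: TV = D_4×(1+g_2)/(r−g_2) = 131546.94456/0.086 = 1529615.63441
P_0 = D_1/(1+r)^1 + D_2/(1+r)^2 + D_3/(1+r)^3 + D_4/(1+r)^4 + TV/(1+r)^4
    = 67443.50940 + 71971.94557 + 76804.43968 + 81961.40743 + 982583.84954 = 1280765.15162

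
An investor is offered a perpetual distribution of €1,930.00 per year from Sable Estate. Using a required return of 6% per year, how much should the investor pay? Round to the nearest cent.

Level perpetuity: PV = C / r = €1,930.00 / 0.06 = €32,166.67

€32166.67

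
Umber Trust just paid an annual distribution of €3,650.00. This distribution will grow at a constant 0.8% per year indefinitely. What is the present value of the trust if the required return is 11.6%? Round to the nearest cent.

D₁ = D₀ × (1 + g) = €3,650.00 × 1.008 = €3,679.2000
Growing perpetuity: P = D₁ / (r − g) = €3,679.2000 / (0.116 − 0.008) = €34,066.67

€34066.67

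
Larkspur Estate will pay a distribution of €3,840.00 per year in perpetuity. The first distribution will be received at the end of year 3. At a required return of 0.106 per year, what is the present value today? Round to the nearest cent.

€29615.23

Value at end of year 2: C / r = €3,840.00 / 0.106 = €36,226.4151
Discount to today: PV = €36,226.4151 / (1 + 0.106)^2 = €36,226.4151 / 1.223236 = €29,615.23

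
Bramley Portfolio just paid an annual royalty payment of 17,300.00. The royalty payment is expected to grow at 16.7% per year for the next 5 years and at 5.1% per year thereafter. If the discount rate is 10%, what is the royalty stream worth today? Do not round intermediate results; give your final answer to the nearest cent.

D_1 = 20189.10000
D_2 = 23560.67970
D_3 = 27495.31321
D_4 = 32087.03052
D_5 = 37445.56461
Terminal value at year 5: TV = D_5×(1+g_2)/(r−g_2) = 39355.28841/0.049 = 803169.15117
P_0 = D_1/(1+r)^1 + D_2/(1+r)^2 + D_3/(1+r)^3 + D_4/(1+r)^4 + D_5/(1+r)^5 + TV/(1+r)^5
    = 18353.72727 + 19471.63612 + 20657.63577 + 21915.87359 + 23250.74952 + 498704.85198 = 602354.47425

602354.47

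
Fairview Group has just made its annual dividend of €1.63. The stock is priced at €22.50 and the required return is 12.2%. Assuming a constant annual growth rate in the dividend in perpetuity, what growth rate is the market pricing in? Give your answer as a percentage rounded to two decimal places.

P = D₀(1+g)/(r−g) ⇒ P(r−g) = D₀(1+g) ⇒ g(P+D₀) = P·r − D₀
g = (P·r − D₀)/(P + D₀) = (€22.50×0.122 − €1.63) / (€22.50 + €1.63) = 0.046208

4.62%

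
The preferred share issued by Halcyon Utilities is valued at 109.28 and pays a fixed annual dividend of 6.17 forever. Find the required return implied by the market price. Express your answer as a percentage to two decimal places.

P = C/r ⇒ r = C/P = 6.17/109.28 = 0.056460

5.65%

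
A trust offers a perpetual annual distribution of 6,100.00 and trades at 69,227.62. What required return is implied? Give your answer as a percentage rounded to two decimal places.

P = C/r ⇒ r = C/P = 6,100.00/69,227.62 = 0.088115

8.81%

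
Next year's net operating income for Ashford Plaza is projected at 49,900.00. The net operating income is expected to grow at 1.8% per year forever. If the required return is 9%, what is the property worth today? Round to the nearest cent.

693055.56

Growing perpetuity: P = D₁ / (r − g) = 49,900.0000 / (0.09 − 0.018) = 693,055.56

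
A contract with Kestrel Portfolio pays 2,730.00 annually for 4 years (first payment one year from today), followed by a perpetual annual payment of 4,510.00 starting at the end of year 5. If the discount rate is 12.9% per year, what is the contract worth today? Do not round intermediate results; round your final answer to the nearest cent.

PV of 4-year annuity: 2,730.00 × [1 − (1+0.129)^−4] / 0.129 = 8137.20774
Perpetuity value at year 4: 4,510.00 / 0.129 = 34961.24031
PV of perpetuity: 34961.24031 / (1+0.129)^4 = 21518.45389
Total PV = 8137.20774 + 21518.45389 = 29655.66163

29655.66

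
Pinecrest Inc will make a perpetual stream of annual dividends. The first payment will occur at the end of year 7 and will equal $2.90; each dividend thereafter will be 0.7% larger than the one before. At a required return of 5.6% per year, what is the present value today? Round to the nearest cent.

Value at end of year 6: C₁ / (r − g) = $2.90 / (0.056 − 0.007) = $59.1837
Discount to today: PV = $59.1837 / (1 + 0.056)^6 = $59.1837 / 1.386703 = $42.68

$42.68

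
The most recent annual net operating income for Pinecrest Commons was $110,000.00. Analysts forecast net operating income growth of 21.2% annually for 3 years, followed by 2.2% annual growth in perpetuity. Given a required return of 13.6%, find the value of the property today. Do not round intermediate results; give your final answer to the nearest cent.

$1573756.69

D_1 = 133320.00000
D_2 = 161583.84000
D_3 = 195839.61408
Terminal value at year 3: TV = D_3×(1+g_2)/(r−g_2) = 200148.08559/0.114 = 1755684.96131
P_0 = D_1/(1+r)^1 + D_2/(1+r)^2 + D_3/(1+r)^3 + TV/(1+r)^3
    = 117359.15493 + 125210.64769 + 133587.41637 + 1197599.46958 = 1573756.68857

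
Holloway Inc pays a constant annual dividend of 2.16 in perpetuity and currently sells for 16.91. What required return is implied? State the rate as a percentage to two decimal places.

P = C/r ⇒ r = C/P = 2.16/16.91 = 0.127735

12.77%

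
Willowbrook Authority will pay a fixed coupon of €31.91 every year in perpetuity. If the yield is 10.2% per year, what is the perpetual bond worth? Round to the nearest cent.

€312.84

Level perpetuity: PV = C / r = €31.91 / 0.102 = €312.84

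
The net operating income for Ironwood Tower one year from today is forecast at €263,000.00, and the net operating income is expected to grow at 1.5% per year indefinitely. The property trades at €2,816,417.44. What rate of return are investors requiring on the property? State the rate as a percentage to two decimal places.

10.84%

P = D₁/(r − g) ⇒ r = D₁/P + g = €263,000.0000/€2,816,417.44 + 0.015 = 0.093381 + 0.015 = 0.108381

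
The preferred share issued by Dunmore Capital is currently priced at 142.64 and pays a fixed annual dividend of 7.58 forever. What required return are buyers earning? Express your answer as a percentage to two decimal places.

5.31%

P = C/r ⇒ r = C/P = 7.58/142.64 = 0.053141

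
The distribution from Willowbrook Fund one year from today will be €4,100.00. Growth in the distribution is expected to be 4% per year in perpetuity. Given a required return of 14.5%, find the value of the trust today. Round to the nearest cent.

€39047.62

Growing perpetuity: P = D₁ / (r − g) = €4,100.0000 / (0.145 − 0.04) = €39,047.62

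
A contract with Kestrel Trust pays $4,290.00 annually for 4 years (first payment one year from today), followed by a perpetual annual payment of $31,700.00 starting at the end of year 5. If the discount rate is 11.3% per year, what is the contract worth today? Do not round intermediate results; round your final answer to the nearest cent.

PV of 4-year annuity: $4,290.00 × [1 − (1+0.113)^−4] / 0.113 = 13224.68744
Perpetuity value at year 4: $31,700.00 / 0.113 = 280530.97345
PV of perpetuity: 280530.97345 / (1+0.113)^4 = 182810.08955
Total PV = 13224.68744 + 182810.08955 = 196034.77699

$196034.78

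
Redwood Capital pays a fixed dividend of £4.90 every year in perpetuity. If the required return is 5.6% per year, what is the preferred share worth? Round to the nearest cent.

£87.50

Level perpetuity: PV = C / r = £4.90 / 0.056 = £87.50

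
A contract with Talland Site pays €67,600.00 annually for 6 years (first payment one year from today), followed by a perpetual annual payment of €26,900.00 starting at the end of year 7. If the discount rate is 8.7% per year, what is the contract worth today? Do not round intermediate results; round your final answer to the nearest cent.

€493416.94

PV of 6-year annuity: €67,600.00 × [1 − (1+0.087)^−6] / 0.087 = 305979.74754
Perpetuity value at year 6: €26,900.00 / 0.087 = 309195.40230
PV of perpetuity: 309195.40230 / (1+0.087)^6 = 187437.18915
Total PV = 305979.74754 + 187437.18915 = 493416.93669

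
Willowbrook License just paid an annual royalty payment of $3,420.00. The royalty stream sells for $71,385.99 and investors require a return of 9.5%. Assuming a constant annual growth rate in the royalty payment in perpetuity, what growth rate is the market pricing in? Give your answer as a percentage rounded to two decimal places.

4.49%

P = D₀(1+g)/(r−g) ⇒ P(r−g) = D₀(1+g) ⇒ g(P+D₀) = P·r − D₀
g = (P·r − D₀)/(P + D₀) = ($71,385.99×0.095 − $3,420.00) / ($71,385.99 + $3,420.00) = 0.044939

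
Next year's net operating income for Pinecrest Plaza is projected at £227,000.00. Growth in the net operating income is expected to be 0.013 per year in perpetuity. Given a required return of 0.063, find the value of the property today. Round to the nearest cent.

Growing perpetuity: P = D₁ / (r − g) = £227,000.0000 / (0.063 − 0.013) = £4,540,000.00

£4540000.00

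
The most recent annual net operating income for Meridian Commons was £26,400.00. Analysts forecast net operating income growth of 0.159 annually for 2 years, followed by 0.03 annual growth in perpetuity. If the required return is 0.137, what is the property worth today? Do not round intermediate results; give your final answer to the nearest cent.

D_1 = 30597.60000
D_2 = 35462.61840
Terminal value at year 2: TV = D_2×(1+g_2)/(r−g_2) = 36526.49695/0.107 = 341369.13039
P_0 = D_1/(1+r)^1 + D_2/(1+r)^2 + TV/(1+r)^2
    = 26910.81794 + 27431.51978 + 264060.42409 = 318402.76182

£318402.76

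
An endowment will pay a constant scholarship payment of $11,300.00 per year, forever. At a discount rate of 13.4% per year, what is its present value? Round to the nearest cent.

Level perpetuity: PV = C / r = $11,300.00 / 0.134 = $84,328.36

$84328.36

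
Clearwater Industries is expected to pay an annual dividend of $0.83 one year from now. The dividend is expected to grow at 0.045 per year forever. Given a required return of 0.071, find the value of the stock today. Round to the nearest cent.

Growing perpetuity: P = D₁ / (r − g) = $0.8300 / (0.071 − 0.045) = $31.92

$31.92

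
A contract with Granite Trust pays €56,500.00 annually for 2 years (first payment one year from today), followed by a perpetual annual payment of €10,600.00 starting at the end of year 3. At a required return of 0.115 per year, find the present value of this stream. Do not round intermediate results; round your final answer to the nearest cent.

PV of 2-year annuity: €56,500.00 × [1 − (1+0.115)^−2] / 0.115 = 96118.96479
Perpetuity value at year 2: €10,600.00 / 0.115 = 92173.91304
PV of perpetuity: 92173.91304 / (1+0.115)^2 = 74140.97452
Total PV = 96118.96479 + 74140.97452 = 170259.93931

€170259.94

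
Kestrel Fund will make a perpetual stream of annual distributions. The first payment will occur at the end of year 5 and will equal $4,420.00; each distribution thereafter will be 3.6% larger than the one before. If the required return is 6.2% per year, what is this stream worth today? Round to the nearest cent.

Value at end of year 4: C₁ / (r − g) = $4,420.00 / (0.062 − 0.036) = $170,000.0000
Discount to today: PV = $170,000.0000 / (1 + 0.062)^4 = $170,000.0000 / 1.272032 = $133,644.43

$133644.43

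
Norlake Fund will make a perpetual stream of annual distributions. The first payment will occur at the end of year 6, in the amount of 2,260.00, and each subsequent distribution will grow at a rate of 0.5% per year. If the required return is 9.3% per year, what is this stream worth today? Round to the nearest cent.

16463.61

Value at end of year 5: C₁ / (r − g) = 2,260.00 / (0.093 − 0.005) = 25,681.8182
Discount to today: PV = 25,681.8182 / (1 + 0.093)^5 = 25,681.8182 / 1.559915 = 16,463.61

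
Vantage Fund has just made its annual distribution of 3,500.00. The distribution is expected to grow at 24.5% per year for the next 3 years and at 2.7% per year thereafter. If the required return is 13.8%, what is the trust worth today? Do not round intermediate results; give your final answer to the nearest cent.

D_1 = 4357.50000
D_2 = 5425.08750
D_3 = 6754.23394
Terminal value at year 3: TV = D_3×(1+g_2)/(r−g_2) = 6936.59825/0.111 = 62491.87616
P_0 = D_1/(1+r)^1 + D_2/(1+r)^2 + D_3/(1+r)^3 + TV/(1+r)^3
    = 3829.08612 + 4189.11442 + 4582.99425 + 42403.01888 = 55004.21367

55004.21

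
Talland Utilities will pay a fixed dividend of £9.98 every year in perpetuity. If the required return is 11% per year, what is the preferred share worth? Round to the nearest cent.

£90.73

Level perpetuity: PV = C / r = £9.98 / 0.11 = £90.73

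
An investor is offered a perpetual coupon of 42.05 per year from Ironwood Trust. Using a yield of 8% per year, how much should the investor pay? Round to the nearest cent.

525.63

Level perpetuity: PV = C / r = 42.05 / 0.08 = 525.63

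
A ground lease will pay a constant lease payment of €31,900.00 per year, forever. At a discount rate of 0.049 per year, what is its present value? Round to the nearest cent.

Level perpetuity: PV = C / r = €31,900.00 / 0.049 = €651,020.41

€651020.41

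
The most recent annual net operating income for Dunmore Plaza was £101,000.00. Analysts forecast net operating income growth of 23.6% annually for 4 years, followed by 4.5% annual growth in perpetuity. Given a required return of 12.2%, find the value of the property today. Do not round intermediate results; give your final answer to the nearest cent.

D_1 = 124836.00000
D_2 = 154297.29600
D_3 = 190711.45786
D_4 = 235719.36191
Terminal value at year 4: TV = D_4×(1+g_2)/(r−g_2) = 246326.73320/0.077 = 3199048.48306
P_0 = D_1/(1+r)^1 + D_2/(1+r)^2 + D_3/(1+r)^3 + D_4/(1+r)^4 + TV/(1+r)^4
    = 111262.03209 + 122566.73053 + 135020.03470 + 148738.64786 + 2018595.93519 = 2536183.38037

£2536183.38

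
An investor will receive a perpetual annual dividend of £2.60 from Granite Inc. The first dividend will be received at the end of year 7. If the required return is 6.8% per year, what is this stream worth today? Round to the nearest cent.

Value at end of year 6: C / r = £2.60 / 0.068 = £38.2353
Discount to today: PV = £38.2353 / (1 + 0.068)^6 = £38.2353 / 1.483978 = £25.77

£25.77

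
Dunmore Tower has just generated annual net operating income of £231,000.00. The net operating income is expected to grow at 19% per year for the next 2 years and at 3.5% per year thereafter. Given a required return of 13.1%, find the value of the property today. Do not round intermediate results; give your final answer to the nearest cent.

D_1 = 274890.00000
D_2 = 327119.10000
Terminal value at year 2: TV = D_2×(1+g_2)/(r−g_2) = 338568.26850/0.096 = 3526752.79688
P_0 = D_1/(1+r)^1 + D_2/(1+r)^2 + TV/(1+r)^2
    = 243050.39788 + 255729.41952 + 2757082.80418 = 3255862.62157

£3255862.62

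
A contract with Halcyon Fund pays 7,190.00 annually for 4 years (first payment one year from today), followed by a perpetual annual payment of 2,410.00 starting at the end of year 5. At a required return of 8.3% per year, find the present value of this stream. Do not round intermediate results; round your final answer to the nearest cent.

PV of 4-year annuity: 7,190.00 × [1 − (1+0.083)^−4] / 0.083 = 23656.03070
Perpetuity value at year 4: 2,410.00 / 0.083 = 29036.14458
PV of perpetuity: 29036.14458 / (1+0.083)^4 = 21106.93262
Total PV = 23656.03070 + 21106.93262 = 44762.96332

44762.96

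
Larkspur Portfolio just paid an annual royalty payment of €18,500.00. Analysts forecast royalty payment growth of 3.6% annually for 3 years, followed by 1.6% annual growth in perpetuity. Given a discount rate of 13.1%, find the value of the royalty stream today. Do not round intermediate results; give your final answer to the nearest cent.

D_1 = 19166.00000
D_2 = 19855.97600
D_3 = 20570.79114
Terminal value at year 3: TV = D_3×(1+g_2)/(r−g_2) = 20899.92379/0.115 = 181738.46778
P_0 = D_1/(1+r)^1 + D_2/(1+r)^2 + D_3/(1+r)^3 + TV/(1+r)^3
    = 16946.06543 + 15522.65587 + 14218.80767 + 125620.07474 = 172307.60370

€172307.60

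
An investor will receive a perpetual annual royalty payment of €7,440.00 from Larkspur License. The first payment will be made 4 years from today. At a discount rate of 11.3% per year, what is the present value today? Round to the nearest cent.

Value at end of year 3: C / r = €7,440.00 / 0.113 = €65,840.7080
Discount to today: PV = €65,840.7080 / (1 + 0.113)^3 = €65,840.7080 / 1.378750 = €47,753.92

€47753.92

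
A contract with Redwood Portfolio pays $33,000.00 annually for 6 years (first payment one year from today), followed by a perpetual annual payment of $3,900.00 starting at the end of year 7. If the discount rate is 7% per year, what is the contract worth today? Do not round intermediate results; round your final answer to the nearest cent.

$194420.59

PV of 6-year annuity: $33,000.00 × [1 − (1+0.07)^−6] / 0.07 = 157295.80877
Perpetuity value at year 6: $3,900.00 / 0.07 = 55714.28571
PV of perpetuity: 55714.28571 / (1+0.07)^6 = 37124.78104
Total PV = 157295.80877 + 37124.78104 = 194420.58981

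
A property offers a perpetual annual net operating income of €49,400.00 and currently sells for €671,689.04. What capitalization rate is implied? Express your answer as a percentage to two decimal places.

P = C/r ⇒ r = C/P = €49,400.00/€671,689.04 = 0.073546

7.35%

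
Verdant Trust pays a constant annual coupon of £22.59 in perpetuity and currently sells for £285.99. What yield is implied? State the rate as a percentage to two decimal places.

7.90%

P = C/r ⇒ r = C/P = £22.59/£285.99 = 0.078989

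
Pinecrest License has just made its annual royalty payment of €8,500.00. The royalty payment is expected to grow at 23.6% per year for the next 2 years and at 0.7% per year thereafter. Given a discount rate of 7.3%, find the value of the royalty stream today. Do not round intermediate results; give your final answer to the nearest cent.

D_1 = 10506.00000
D_2 = 12985.41600
Terminal value at year 2: TV = D_2×(1+g_2)/(r−g_2) = 13076.31391/0.066 = 198125.96836
P_0 = D_1/(1+r)^1 + D_2/(1+r)^2 + TV/(1+r)^2
    = 9791.23952 + 11278.63191 + 172084.58083 = 193154.45226

€193154.45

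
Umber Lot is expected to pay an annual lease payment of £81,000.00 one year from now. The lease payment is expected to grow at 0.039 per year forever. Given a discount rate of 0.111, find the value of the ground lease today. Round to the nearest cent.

£1125000.00

Growing perpetuity: P = D₁ / (r − g) = £81,000.0000 / (0.111 − 0.039) = £1,125,000.00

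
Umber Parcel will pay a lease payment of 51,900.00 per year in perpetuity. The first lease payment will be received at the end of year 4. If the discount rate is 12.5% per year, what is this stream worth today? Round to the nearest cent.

291608.23

Value at end of year 3: C / r = 51,900.00 / 0.125 = 415,200.0000
Discount to today: PV = 415,200.0000 / (1 + 0.125)^3 = 415,200.0000 / 1.423828 = 291,608.23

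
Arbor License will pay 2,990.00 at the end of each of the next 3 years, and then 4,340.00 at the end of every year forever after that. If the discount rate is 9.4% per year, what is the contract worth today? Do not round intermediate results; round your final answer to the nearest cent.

42777.18

PV of 3-year annuity: 2,990.00 × [1 − (1+0.094)^−3] / 0.094 = 7514.93904
Perpetuity value at year 3: 4,340.00 / 0.094 = 46170.21277
PV of perpetuity: 46170.21277 / (1+0.094)^3 = 35262.24105
Total PV = 7514.93904 + 35262.24105 = 42777.18009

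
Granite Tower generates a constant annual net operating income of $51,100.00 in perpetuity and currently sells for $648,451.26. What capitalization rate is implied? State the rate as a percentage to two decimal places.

7.88%

P = C/r ⇒ r = C/P = $51,100.00/$648,451.26 = 0.078803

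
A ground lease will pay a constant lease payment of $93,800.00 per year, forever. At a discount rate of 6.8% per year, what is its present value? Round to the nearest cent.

Level perpetuity: PV = C / r = $93,800.00 / 0.068 = $1,379,411.76

$1379411.76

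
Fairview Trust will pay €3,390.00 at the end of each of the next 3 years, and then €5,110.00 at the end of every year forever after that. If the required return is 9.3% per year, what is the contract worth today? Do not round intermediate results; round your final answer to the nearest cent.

€50615.58

PV of 3-year annuity: €3,390.00 × [1 − (1+0.093)^−3] / 0.093 = 8535.41530
Perpetuity value at year 3: €5,110.00 / 0.093 = 54946.23656
PV of perpetuity: 54946.23656 / (1+0.093)^3 = 42080.16807
Total PV = 8535.41530 + 42080.16807 = 50615.58337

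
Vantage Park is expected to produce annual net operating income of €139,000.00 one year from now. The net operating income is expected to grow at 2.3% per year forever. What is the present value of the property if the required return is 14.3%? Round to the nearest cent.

€1158333.33

Growing perpetuity: P = D₁ / (r − g) = €139,000.0000 / (0.143 − 0.023) = €1,158,333.33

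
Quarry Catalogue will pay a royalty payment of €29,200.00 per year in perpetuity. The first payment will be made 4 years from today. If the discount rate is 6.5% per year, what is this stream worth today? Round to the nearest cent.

Value at end of year 3: C / r = €29,200.00 / 0.065 = €449,230.7692
Discount to today: PV = €449,230.7692 / (1 + 0.065)^3 = €449,230.7692 / 1.207950 = €371,895.28

€371895.28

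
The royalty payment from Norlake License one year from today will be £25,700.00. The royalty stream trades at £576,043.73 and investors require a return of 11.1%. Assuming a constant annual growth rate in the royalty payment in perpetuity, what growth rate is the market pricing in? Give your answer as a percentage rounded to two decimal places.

P = D₁/(r−g) ⇒ g = r − D₁/P = 0.111 − £25,700.00/£576,043.73 = 0.066385

6.64%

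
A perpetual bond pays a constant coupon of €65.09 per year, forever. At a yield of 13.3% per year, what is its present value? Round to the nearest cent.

Level perpetuity: PV = C / r = €65.09 / 0.133 = €489.40

€489.40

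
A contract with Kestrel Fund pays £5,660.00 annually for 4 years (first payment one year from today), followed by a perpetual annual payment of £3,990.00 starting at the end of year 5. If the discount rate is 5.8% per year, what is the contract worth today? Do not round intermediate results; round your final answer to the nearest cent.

PV of 4-year annuity: £5,660.00 × [1 − (1+0.058)^−4] / 0.058 = 19702.65187
Perpetuity value at year 4: £3,990.00 / 0.058 = 68793.10345
PV of perpetuity: 68793.10345 / (1+0.058)^4 = 54903.77819
Total PV = 19702.65187 + 54903.77819 = 74606.43006

£74606.43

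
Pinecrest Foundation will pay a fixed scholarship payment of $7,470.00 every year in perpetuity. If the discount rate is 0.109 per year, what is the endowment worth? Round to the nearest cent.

Level perpetuity: PV = C / r = $7,470.00 / 0.109 = $68,532.11

$68532.11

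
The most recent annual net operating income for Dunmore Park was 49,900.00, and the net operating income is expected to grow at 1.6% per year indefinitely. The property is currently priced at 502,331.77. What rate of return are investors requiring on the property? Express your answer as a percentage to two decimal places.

D₁ = 49,900.00 × 1.016 = 50,698.4000
P = D₁/(r − g) ⇒ r = D₁/P + g = 50,698.4000/502,331.77 + 0.016 = 0.100926 + 0.016 = 0.116926

11.69%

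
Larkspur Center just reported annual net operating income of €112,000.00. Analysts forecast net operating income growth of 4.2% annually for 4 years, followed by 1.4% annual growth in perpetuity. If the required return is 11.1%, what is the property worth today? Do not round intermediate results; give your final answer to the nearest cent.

€1288567.45

D_1 = 116704.00000
D_2 = 121605.56800
D_3 = 126713.00186
D_4 = 132034.94793
Terminal value at year 4: TV = D_4×(1+g_2)/(r−g_2) = 133883.43721/0.097 = 1380241.62067
P_0 = D_1/(1+r)^1 + D_2/(1+r)^2 + D_3/(1+r)^3 + D_4/(1+r)^4 + TV/(1+r)^4
    = 105044.10441 + 98520.21314 + 92401.49603 + 86662.78926 + 905938.84851 = 1288567.45134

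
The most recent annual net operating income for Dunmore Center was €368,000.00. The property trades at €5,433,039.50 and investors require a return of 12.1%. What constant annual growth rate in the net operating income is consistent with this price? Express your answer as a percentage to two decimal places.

P = D₀(1+g)/(r−g) ⇒ P(r−g) = D₀(1+g) ⇒ g(P+D₀) = P·r − D₀
g = (P·r − D₀)/(P + D₀) = (€5,433,039.50×0.121 − €368,000.00) / (€5,433,039.50 + €368,000.00) = 0.049887

4.99%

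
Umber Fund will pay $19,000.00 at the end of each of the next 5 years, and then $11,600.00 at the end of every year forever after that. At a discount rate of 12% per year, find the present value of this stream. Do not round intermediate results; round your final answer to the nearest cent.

PV of 5-year annuity: $19,000.00 × [1 − (1+0.12)^−5] / 0.12 = 68490.74784
Perpetuity value at year 5: $11,600.00 / 0.12 = 96666.66667
PV of perpetuity: 96666.66667 / (1+0.12)^5 = 54851.26272
Total PV = 68490.74784 + 54851.26272 = 123342.01056

$123342.01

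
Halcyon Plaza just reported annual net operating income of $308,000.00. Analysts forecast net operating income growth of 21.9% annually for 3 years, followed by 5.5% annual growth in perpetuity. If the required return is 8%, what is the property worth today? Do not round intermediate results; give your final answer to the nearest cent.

$19872638.31

D_1 = 375452.00000
D_2 = 457675.98800
D_3 = 557907.02937
Terminal value at year 3: TV = D_3×(1+g_2)/(r−g_2) = 588591.91599/0.025 = 23543676.63950
P_0 = D_1/(1+r)^1 + D_2/(1+r)^2 + D_3/(1+r)^3 + TV/(1+r)^3
    = 347640.74074 + 392383.39163 + 442884.58741 + 18689729.58859 = 19872638.30837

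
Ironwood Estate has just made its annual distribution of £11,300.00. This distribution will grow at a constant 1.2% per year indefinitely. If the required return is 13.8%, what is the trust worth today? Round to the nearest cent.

£90758.73

D₁ = D₀ × (1 + g) = £11,300.00 × 1.012 = £11,435.6000
Growing perpetuity: P = D₁ / (r − g) = £11,435.6000 / (0.138 − 0.012) = £90,758.73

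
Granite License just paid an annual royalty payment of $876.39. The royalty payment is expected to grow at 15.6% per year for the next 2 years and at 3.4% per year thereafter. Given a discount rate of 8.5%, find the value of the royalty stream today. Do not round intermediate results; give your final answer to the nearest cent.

$22098.49

D_1 = 1013.10684
D_2 = 1171.15151
Terminal value at year 2: TV = D_2×(1+g_2)/(r−g_2) = 1210.97066/0.051 = 23744.52271
P_0 = D_1/(1+r)^1 + D_2/(1+r)^2 + TV/(1+r)^2
    = 933.73902 + 994.84084 + 20169.91035 = 22098.49021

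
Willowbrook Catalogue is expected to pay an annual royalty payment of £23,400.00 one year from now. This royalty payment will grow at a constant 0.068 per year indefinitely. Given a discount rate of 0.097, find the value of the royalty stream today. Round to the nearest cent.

Growing perpetuity: P = D₁ / (r − g) = £23,400.0000 / (0.097 − 0.068) = £806,896.55

£806896.55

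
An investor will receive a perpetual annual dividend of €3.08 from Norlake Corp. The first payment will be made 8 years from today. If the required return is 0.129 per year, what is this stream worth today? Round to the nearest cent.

Value at end of year 7: C / r = €3.08 / 0.129 = €23.8760
Discount to today: PV = €23.8760 / (1 + 0.129)^7 = €23.8760 / 2.338070 = €10.21

€10.21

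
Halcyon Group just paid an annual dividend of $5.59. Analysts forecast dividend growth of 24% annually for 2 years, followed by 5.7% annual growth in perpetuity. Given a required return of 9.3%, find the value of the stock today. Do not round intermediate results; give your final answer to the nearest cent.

D_1 = 6.93160
D_2 = 8.59518
Terminal value at year 2: TV = D_2×(1+g_2)/(r−g_2) = 9.08511/0.036 = 252.36415
P_0 = D_1/(1+r)^1 + D_2/(1+r)^2 + TV/(1+r)^2
    = 6.34181 + 7.19474 + 211.24544 = 224.78199

$224.78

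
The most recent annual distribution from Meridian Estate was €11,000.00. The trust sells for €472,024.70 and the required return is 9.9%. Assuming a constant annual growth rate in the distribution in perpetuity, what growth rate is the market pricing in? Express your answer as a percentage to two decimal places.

7.40%

P = D₀(1+g)/(r−g) ⇒ P(r−g) = D₀(1+g) ⇒ g(P+D₀) = P·r − D₀
g = (P·r − D₀)/(P + D₀) = (€472,024.70×0.099 − €11,000.00) / (€472,024.70 + €11,000.00) = 0.073972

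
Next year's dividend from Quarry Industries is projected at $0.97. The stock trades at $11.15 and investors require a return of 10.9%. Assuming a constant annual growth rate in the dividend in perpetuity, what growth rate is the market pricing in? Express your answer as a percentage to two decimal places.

P = D₁/(r−g) ⇒ g = r − D₁/P = 0.109 − $0.97/$11.15 = 0.022004

2.20%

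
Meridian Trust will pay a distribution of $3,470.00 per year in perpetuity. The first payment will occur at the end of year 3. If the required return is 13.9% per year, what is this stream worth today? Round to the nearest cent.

$19242.75

Value at end of year 2: C / r = $3,470.00 / 0.139 = $24,964.0288
Discount to today: PV = $24,964.0288 / (1 + 0.139)^2 = $24,964.0288 / 1.297321 = $19,242.75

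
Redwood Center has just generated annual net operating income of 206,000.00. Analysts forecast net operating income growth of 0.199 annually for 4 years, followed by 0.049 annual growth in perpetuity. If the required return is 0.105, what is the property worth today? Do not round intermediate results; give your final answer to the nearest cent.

D_1 = 246994.00000
D_2 = 296145.80600
D_3 = 355078.82139
D_4 = 425739.50685
Terminal value at year 4: TV = D_4×(1+g_2)/(r−g_2) = 446600.74269/0.056 = 7975013.26227
P_0 = D_1/(1+r)^1 + D_2/(1+r)^2 + D_3/(1+r)^3 + D_4/(1+r)^4 + TV/(1+r)^4
    = 223523.98190 + 242538.69167 + 263170.94237 + 285558.33475 + 5349119.52058 = 6363911.47127

6363911.47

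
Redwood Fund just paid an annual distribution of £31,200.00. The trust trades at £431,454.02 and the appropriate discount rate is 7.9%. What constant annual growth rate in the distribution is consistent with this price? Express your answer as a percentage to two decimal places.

P = D₀(1+g)/(r−g) ⇒ P(r−g) = D₀(1+g) ⇒ g(P+D₀) = P·r − D₀
g = (P·r − D₀)/(P + D₀) = (£431,454.02×0.079 − £31,200.00) / (£431,454.02 + £31,200.00) = 0.006235

0.62%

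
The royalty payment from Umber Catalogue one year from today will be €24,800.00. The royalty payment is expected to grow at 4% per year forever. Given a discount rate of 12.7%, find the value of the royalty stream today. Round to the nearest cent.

€285057.47

Growing perpetuity: P = D₁ / (r − g) = €24,800.0000 / (0.127 − 0.04) = €285,057.47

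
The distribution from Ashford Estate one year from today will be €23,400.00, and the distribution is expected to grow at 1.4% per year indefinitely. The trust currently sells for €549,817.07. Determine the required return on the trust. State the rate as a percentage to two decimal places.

5.66%

P = D₁/(r − g) ⇒ r = D₁/P + g = €23,400.0000/€549,817.07 + 0.014 = 0.042560 + 0.014 = 0.056560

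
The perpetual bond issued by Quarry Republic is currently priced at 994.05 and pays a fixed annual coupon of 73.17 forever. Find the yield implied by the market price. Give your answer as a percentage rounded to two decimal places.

7.36%

P = C/r ⇒ r = C/P = 73.17/994.05 = 0.073608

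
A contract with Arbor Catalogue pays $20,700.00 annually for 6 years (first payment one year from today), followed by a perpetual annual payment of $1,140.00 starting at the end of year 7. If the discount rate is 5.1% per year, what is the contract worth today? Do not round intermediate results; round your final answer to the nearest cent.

PV of 6-year annuity: $20,700.00 × [1 − (1+0.051)^−6] / 0.051 = 104731.65558
Perpetuity value at year 6: $1,140.00 / 0.051 = 22352.94118
PV of perpetuity: 22352.94118 / (1+0.051)^6 = 16585.11087
Total PV = 104731.65558 + 16585.11087 = 121316.76645

$121316.77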